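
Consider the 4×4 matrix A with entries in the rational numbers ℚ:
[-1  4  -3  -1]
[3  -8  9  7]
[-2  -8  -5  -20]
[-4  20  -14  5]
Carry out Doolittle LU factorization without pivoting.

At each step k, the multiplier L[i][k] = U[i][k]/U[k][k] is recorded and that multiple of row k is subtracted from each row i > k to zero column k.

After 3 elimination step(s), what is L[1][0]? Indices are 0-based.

[col 0] pivot -1
  R1 -= -3*R0 → (0, 4, 0, 4)  (L[1][0] := -3)
  R2 -= 2*R0 → (0, -16, 1, -18)  (L[2][0] := 2)
  R3 -= 4*R0 → (0, 4, -2, 9)  (L[3][0] := 4)
[col 1] pivot 4
  R2 -= -4*R1 → (0, 0, 1, -2)  (L[2][1] := -4)
  R3 -= 1*R1 → (0, 0, -2, 5)  (L[3][1] := 1)
[col 2] pivot 1
  R3 -= -2*R2 → (0, 0, 0, 1)  (L[3][2] := -2)

L[1][0] = -3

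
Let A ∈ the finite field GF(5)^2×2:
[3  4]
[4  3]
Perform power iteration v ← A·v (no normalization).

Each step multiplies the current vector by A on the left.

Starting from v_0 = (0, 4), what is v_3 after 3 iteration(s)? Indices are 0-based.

v_3 = (3, 4)

v_0 = (0, 4).
v_1 = A·v_0 = (1, 2).
v_2 = A·v_1 = (1, 0).
v_3 = A·v_2 = (3, 4).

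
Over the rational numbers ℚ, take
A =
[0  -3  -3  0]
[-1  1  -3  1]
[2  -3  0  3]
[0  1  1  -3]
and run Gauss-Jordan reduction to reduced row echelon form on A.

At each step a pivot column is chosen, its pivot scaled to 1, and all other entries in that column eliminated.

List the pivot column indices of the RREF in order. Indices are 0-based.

pivot columns: 0, 1, 2, 3

pivot(0,0): swap R0↔R1
pivot(0,0)=-1: scale R0 → (1, -1, 3, -1)
  clear (2,0): R2 −= (2)R0 → (0, -1, -6, 5)
pivot(1,1)=-3: scale R1 → (0, 1, 1, 0)
  clear (0,1): R0 −= (-1)R1 → (1, 0, 4, -1)
  clear (2,1): R2 −= (-1)R1 → (0, 0, -5, 5)
  clear (3,1): R3 −= (1)R1 → (0, 0, 0, -3)
pivot(2,2)=-5: scale R2 → (0, 0, 1, -1)
  clear (0,2): R0 −= (4)R2 → (1, 0, 0, 3)
  clear (1,2): R1 −= (1)R2 → (0, 1, 0, 1)
pivot(3,3)=-3: scale R3 → (0, 0, 0, 1)
  clear (0,3): R0 −= (3)R3 → (1, 0, 0, 0)
  clear (1,3): R1 −= (1)R3 → (0, 1, 0, 0)
  clear (2,3): R2 −= (-1)R3 → (0, 0, 1, 0)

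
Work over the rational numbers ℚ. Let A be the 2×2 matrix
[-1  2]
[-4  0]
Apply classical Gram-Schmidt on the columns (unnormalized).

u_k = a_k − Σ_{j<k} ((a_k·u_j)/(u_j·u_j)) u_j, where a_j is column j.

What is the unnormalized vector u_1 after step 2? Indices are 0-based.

Step 1: u_0 = a_0 = (-1, -4).
Step 2: u_1 = a_1 − (-2/17)·u_0 = (32/17, -8/17).

u_1 = (32/17, -8/17)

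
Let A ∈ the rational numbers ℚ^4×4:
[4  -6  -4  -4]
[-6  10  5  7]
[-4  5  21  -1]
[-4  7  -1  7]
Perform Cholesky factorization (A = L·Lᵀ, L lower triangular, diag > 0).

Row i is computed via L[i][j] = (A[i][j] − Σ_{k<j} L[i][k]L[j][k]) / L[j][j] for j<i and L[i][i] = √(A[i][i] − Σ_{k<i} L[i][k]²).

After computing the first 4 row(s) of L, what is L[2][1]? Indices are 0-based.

Step 1: L[0][0] = √(4) = 2.
  L[1][0] = (-6) / L[0][0] = -3.
Step 2: L[1][1] = √(1) = 1.
  L[2][0] = (-4) / L[0][0] = -2.
  L[2][1] = (-1) / L[1][1] = -1.
Step 3: L[2][2] = √(16) = 4.
  L[3][0] = (-4) / L[0][0] = -2.
  L[3][1] = (1) / L[1][1] = 1.
  L[3][2] = (-4) / L[2][2] = -1.
Step 4: L[3][3] = √(1) = 1.

L[2][1] = -1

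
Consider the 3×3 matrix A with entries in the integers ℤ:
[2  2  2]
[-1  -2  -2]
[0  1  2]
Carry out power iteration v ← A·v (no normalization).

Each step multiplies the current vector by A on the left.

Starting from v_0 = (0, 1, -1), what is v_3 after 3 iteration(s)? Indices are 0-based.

v_3 = (-4, 2, -2)

v_0 = (0, 1, -1).
v_1 = A·v_0 = (0, 0, -1).
v_2 = A·v_1 = (-2, 2, -2).
v_3 = A·v_2 = (-4, 2, -2).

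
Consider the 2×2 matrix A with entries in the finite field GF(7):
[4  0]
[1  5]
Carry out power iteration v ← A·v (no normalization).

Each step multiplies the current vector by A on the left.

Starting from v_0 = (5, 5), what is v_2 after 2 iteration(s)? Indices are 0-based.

v_0 = (5, 5).
v_1 = A·v_0 = (6, 2).
v_2 = A·v_1 = (3, 2).

v_2 = (3, 2)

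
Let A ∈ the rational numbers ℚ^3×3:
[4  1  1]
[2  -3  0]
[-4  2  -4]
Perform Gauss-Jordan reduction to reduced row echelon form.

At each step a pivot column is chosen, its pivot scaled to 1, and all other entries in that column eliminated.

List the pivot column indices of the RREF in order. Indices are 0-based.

pivot columns: 0, 1, 2

step 1: normalize row 0 (÷4) = (1, 1/4, 1/4)
  row 1: subtract 2×row0 = (0, -7/2, -1/2)
  row 2: subtract -4×row0 = (0, 3, -3)
step 2: normalize row 1 (÷-7/2) = (0, 1, 1/7)
  row 0: subtract 1/4×row1 = (1, 0, 3/14)
  row 2: subtract 3×row1 = (0, 0, -24/7)
step 3: normalize row 2 (÷-24/7) = (0, 0, 1)
  row 0: subtract 3/14×row2 = (1, 0, 0)
  row 1: subtract 1/7×row2 = (0, 1, 0)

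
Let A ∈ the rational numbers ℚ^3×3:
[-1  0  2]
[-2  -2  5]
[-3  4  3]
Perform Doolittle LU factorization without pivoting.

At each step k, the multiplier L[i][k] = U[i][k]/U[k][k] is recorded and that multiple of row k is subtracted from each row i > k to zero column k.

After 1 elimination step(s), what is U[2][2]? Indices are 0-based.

[col 0] pivot -1
  R1 -= 2*R0 → (0, -2, 1)  (L[1][0] := 2)
  R2 -= 3*R0 → (0, 4, -3)  (L[2][0] := 3)

U[2][2] = -3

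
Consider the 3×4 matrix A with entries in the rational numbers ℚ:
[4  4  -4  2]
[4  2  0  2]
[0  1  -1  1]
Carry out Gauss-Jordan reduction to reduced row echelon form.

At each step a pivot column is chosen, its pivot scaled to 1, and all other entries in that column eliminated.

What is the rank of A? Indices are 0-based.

rank = 3

step 1: normalize row 0 (÷4) = (1, 1, -1, 1/2)
  row 1: subtract 4×row0 = (0, -2, 4, 0)
step 2: normalize row 1 (÷-2) = (0, 1, -2, 0)
  row 0: subtract 1×row1 = (1, 0, 1, 1/2)
  row 2: subtract 1×row1 = (0, 0, 1, 1)
step 3: normalize row 2 (÷1) = (0, 0, 1, 1)
  row 0: subtract 1×row2 = (1, 0, 0, -1/2)
  row 1: subtract -2×row2 = (0, 1, 0, 2)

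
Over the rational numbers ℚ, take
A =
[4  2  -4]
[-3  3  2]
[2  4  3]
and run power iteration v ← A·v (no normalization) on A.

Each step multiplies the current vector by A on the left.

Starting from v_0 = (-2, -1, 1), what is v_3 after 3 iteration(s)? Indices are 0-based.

v_0 = (-2, -1, 1).
v_1 = A·v_0 = (-14, 5, -5).
v_2 = A·v_1 = (-26, 47, -23).
v_3 = A·v_2 = (82, 173, 67).

v_3 = (82, 173, 67)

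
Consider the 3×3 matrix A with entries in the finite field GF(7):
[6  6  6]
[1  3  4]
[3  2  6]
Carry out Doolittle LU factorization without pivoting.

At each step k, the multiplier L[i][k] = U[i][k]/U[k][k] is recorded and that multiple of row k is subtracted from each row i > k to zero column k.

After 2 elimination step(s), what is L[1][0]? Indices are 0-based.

[col 0] pivot 6
  R1 -= 6*R0 → (0, 2, 3)  (L[1][0] := 6)
  R2 -= 4*R0 → (0, 6, 3)  (L[2][0] := 4)
[col 1] pivot 2
  R2 -= 3*R1 → (0, 0, 1)  (L[2][1] := 3)

L[1][0] = 6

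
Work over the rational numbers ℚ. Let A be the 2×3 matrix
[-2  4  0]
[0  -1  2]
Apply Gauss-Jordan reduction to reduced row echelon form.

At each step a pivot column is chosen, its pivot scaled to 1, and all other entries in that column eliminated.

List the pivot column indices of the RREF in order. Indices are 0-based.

[1] R0 /= -2  ⇒  (1, -2, 0)
[2] R1 /= -1  ⇒  (0, 1, -2)
     R0 -= -2·R1  ⇒  (1, 0, -4)

pivot columns: 0, 1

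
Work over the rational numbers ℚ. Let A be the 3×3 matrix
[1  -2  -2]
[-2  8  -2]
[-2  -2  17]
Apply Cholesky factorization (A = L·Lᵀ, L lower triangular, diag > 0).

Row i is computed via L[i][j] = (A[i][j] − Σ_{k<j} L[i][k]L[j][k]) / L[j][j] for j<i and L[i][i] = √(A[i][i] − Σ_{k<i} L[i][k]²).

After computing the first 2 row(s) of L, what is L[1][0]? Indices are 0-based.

L[1][0] = -2

Step 1: L[0][0] = √(1) = 1.
  L[1][0] = (-2) / L[0][0] = -2.
Step 2: L[1][1] = √(4) = 2.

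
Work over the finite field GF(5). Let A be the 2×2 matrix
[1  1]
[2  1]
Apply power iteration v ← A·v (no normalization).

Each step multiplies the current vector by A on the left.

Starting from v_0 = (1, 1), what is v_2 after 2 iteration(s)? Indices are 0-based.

v_2 = (0, 2)

v_0 = (1, 1).
v_1 = A·v_0 = (2, 3).
v_2 = A·v_1 = (0, 2).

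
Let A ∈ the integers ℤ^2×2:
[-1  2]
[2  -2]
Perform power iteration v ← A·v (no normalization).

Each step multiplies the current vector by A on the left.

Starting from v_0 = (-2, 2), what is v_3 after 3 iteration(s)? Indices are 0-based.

v_0 = (-2, 2).
v_1 = A·v_0 = (6, -8).
v_2 = A·v_1 = (-22, 28).
v_3 = A·v_2 = (78, -100).

v_3 = (78, -100)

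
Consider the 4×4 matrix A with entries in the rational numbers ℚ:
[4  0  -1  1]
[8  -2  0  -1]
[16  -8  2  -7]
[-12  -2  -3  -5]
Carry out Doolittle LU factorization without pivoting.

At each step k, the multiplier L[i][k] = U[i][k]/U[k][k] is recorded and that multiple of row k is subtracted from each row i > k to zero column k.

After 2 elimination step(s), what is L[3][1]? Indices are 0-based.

L[3][1] = 1

Step 1: pivot at (0,0) is 4.
  row1 ← row1 − (2)·row0  ⇒  L[1][0]=2, U row1=(0, -2, 2, -3)
  row2 ← row2 − (4)·row0  ⇒  L[2][0]=4, U row2=(0, -8, 6, -11)
  row3 ← row3 − (-3)·row0  ⇒  L[3][0]=-3, U row3=(0, -2, -6, -2)
Step 2: pivot at (1,1) is -2.
  row2 ← row2 − (4)·row1  ⇒  L[2][1]=4, U row2=(0, 0, -2, 1)
  row3 ← row3 − (1)·row1  ⇒  L[3][1]=1, U row3=(0, 0, -8, 1)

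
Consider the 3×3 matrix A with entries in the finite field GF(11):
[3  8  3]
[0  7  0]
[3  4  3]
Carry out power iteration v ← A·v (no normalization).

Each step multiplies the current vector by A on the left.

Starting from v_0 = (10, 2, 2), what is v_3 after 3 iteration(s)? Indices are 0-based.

v_3 = (2, 4, 6)

v_0 = (10, 2, 2).
v_1 = A·v_0 = (8, 3, 0).
v_2 = A·v_1 = (4, 10, 3).
v_3 = A·v_2 = (2, 4, 6).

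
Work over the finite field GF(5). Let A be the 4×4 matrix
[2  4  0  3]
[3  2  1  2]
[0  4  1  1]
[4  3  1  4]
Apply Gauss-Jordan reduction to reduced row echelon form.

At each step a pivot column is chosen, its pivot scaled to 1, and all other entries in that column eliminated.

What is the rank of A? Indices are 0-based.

pivot(0,0)=2: scale R0 → (1, 2, 0, 4)
  clear (1,0): R1 −= (3)R0 → (0, 1, 1, 0)
  clear (3,0): R3 −= (4)R0 → (0, 0, 1, 3)
pivot(1,1)=1: scale R1 → (0, 1, 1, 0)
  clear (0,1): R0 −= (2)R1 → (1, 0, 3, 4)
  clear (2,1): R2 −= (4)R1 → (0, 0, 2, 1)
pivot(2,2)=2: scale R2 → (0, 0, 1, 3)
  clear (0,2): R0 −= (3)R2 → (1, 0, 0, 0)
  clear (1,2): R1 −= (1)R2 → (0, 1, 0, 2)
  clear (3,2): R3 −= (1)R2 → (0, 0, 0, 0)
col 3: no nonzero at/below row 3; advance.

rank = 3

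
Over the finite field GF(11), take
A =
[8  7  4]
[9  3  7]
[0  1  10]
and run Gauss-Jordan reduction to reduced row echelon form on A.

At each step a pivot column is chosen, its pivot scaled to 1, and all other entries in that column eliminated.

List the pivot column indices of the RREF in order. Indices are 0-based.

[1] R0 /= 8  ⇒  (1, 5, 6)
     R1 -= 9·R0  ⇒  (0, 2, 8)
[2] R1 /= 2  ⇒  (0, 1, 4)
     R0 -= 5·R1  ⇒  (1, 0, 8)
     R2 -= 1·R1  ⇒  (0, 0, 6)
[3] R2 /= 6  ⇒  (0, 0, 1)
     R0 -= 8·R2  ⇒  (1, 0, 0)
     R1 -= 4·R2  ⇒  (0, 1, 0)

pivot columns: 0, 1, 2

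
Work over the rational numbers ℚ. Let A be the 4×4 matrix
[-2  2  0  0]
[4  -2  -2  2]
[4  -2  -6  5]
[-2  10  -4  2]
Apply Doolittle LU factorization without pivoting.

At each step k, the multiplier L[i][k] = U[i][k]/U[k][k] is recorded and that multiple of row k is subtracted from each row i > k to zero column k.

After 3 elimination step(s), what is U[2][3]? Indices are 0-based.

U[2][3] = 3

k=0: U[0][0]=-2
  eliminate (1,0): mult=-2, new row 1: (0, 2, -2, 2); set L[1][0]=-2
  eliminate (2,0): mult=-2, new row 2: (0, 2, -6, 5); set L[2][0]=-2
  eliminate (3,0): mult=1, new row 3: (0, 8, -4, 2); set L[3][0]=1
k=1: U[1][1]=2
  eliminate (2,1): mult=1, new row 2: (0, 0, -4, 3); set L[2][1]=1
  eliminate (3,1): mult=4, new row 3: (0, 0, 4, -6); set L[3][1]=4
k=2: U[2][2]=-4
  eliminate (3,2): mult=-1, new row 3: (0, 0, 0, -3); set L[3][2]=-1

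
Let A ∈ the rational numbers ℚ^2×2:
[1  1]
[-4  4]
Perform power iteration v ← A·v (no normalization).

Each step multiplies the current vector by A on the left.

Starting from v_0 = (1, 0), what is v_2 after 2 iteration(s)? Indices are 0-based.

v_2 = (-3, -20)

v_0 = (1, 0).
v_1 = A·v_0 = (1, -4).
v_2 = A·v_1 = (-3, -20).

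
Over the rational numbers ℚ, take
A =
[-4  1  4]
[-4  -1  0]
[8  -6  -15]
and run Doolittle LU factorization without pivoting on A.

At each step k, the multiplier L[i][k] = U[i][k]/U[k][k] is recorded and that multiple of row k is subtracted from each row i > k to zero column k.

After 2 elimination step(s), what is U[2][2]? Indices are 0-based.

k=0: U[0][0]=-4
  eliminate (1,0): mult=1, new row 1: (0, -2, -4); set L[1][0]=1
  eliminate (2,0): mult=-2, new row 2: (0, -4, -7); set L[2][0]=-2
k=1: U[1][1]=-2
  eliminate (2,1): mult=2, new row 2: (0, 0, 1); set L[2][1]=2

U[2][2] = 1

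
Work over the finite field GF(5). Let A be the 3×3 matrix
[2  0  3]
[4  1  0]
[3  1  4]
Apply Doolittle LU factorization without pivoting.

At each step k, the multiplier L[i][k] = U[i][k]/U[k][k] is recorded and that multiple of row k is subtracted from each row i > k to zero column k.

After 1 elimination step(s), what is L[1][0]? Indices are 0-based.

L[1][0] = 2

k=0: U[0][0]=2
  eliminate (1,0): mult=2, new row 1: (0, 1, 4); set L[1][0]=2
  eliminate (2,0): mult=4, new row 2: (0, 1, 2); set L[2][0]=4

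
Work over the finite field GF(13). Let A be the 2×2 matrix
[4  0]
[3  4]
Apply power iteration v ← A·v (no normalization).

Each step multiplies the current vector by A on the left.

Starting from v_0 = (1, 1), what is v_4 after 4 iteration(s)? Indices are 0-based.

v_0 = (1, 1).
v_1 = A·v_0 = (4, 7).
v_2 = A·v_1 = (3, 1).
v_3 = A·v_2 = (12, 0).
v_4 = A·v_3 = (9, 10).

v_4 = (9, 10)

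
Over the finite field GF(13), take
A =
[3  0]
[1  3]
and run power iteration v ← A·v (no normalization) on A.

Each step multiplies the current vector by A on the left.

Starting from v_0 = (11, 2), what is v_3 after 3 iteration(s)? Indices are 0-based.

v_0 = (11, 2).
v_1 = A·v_0 = (7, 4).
v_2 = A·v_1 = (8, 6).
v_3 = A·v_2 = (11, 0).

v_3 = (11, 0)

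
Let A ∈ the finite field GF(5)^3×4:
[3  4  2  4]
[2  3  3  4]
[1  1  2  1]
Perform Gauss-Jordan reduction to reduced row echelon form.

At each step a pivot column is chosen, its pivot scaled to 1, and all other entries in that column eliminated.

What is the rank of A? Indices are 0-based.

[1] R0 /= 3  ⇒  (1, 3, 4, 3)
     R1 -= 2·R0  ⇒  (0, 2, 0, 3)
     R2 -= 1·R0  ⇒  (0, 3, 3, 3)
[2] R1 /= 2  ⇒  (0, 1, 0, 4)
     R0 -= 3·R1  ⇒  (1, 0, 4, 1)
     R2 -= 3·R1  ⇒  (0, 0, 3, 1)
[3] R2 /= 3  ⇒  (0, 0, 1, 2)
     R0 -= 4·R2  ⇒  (1, 0, 0, 3)

rank = 3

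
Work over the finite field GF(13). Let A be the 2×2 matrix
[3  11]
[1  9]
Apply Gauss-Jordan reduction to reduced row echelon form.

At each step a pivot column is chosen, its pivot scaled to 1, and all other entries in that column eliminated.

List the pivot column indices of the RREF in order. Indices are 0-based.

pivot(0,0)=3: scale R0 → (1, 8)
  clear (1,0): R1 −= (1)R0 → (0, 1)
pivot(1,1)=1: scale R1 → (0, 1)
  clear (0,1): R0 −= (8)R1 → (1, 0)

pivot columns: 0, 1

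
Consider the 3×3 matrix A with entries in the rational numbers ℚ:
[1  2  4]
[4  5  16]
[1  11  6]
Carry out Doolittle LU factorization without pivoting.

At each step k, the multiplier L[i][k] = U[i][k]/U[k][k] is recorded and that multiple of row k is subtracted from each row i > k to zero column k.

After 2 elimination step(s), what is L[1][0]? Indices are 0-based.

k=0: U[0][0]=1
  eliminate (1,0): mult=4, new row 1: (0, -3, 0); set L[1][0]=4
  eliminate (2,0): mult=1, new row 2: (0, 9, 2); set L[2][0]=1
k=1: U[1][1]=-3
  eliminate (2,1): mult=-3, new row 2: (0, 0, 2); set L[2][1]=-3

L[1][0] = 4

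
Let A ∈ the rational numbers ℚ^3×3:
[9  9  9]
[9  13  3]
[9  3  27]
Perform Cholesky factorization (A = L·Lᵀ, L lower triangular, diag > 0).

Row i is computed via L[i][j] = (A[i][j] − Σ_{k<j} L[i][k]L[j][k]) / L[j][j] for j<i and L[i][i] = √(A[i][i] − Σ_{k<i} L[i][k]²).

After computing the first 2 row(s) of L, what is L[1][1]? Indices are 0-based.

L[1][1] = 2

Step 1: L[0][0] = √(9) = 3.
  L[1][0] = (9) / L[0][0] = 3.
Step 2: L[1][1] = √(4) = 2.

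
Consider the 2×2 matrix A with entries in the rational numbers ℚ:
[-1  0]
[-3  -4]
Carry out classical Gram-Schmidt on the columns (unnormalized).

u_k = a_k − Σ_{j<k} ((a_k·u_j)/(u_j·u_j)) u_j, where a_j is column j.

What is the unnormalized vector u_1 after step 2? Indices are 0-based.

u_1 = (6/5, -2/5)

Step 1: u_0 = a_0 = (-1, -3).
Step 2: u_1 = a_1 − (6/5)·u_0 = (6/5, -2/5).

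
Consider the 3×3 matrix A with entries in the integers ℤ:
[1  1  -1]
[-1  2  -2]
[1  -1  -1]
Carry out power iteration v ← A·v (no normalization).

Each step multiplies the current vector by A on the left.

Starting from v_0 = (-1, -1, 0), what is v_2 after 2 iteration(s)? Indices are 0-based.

v_2 = (-3, 0, -1)

v_0 = (-1, -1, 0).
v_1 = A·v_0 = (-2, -1, 0).
v_2 = A·v_1 = (-3, 0, -1).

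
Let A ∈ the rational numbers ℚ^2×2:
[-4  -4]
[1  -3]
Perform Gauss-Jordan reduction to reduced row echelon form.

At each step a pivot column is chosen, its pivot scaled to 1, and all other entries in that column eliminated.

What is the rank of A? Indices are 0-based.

step 1: normalize row 0 (÷-4) = (1, 1)
  row 1: subtract 1×row0 = (0, -4)
step 2: normalize row 1 (÷-4) = (0, 1)
  row 0: subtract 1×row1 = (1, 0)

rank = 2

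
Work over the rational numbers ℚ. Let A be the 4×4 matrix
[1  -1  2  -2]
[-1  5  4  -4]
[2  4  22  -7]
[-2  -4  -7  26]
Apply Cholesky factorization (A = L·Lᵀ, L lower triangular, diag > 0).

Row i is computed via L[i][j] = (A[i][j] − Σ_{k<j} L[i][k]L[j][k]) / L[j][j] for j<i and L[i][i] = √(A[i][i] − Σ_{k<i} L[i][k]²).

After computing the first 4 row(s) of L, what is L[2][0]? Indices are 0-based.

L[2][0] = 2

Step 1: L[0][0] = √(1) = 1.
  L[1][0] = (-1) / L[0][0] = -1.
Step 2: L[1][1] = √(4) = 2.
  L[2][0] = (2) / L[0][0] = 2.
  L[2][1] = (6) / L[1][1] = 3.
Step 3: L[2][2] = √(9) = 3.
  L[3][0] = (-2) / L[0][0] = -2.
  L[3][1] = (-6) / L[1][1] = -3.
  L[3][2] = (6) / L[2][2] = 2.
Step 4: L[3][3] = √(9) = 3.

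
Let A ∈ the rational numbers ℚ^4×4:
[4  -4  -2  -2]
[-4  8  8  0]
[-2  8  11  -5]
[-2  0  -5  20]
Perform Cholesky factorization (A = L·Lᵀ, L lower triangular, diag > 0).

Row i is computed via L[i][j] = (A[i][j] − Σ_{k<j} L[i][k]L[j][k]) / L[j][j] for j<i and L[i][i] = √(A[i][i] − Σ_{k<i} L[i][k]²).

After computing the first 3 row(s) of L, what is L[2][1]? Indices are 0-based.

Step 1: L[0][0] = √(4) = 2.
  L[1][0] = (-4) / L[0][0] = -2.
Step 2: L[1][1] = √(4) = 2.
  L[2][0] = (-2) / L[0][0] = -1.
  L[2][1] = (6) / L[1][1] = 3.
Step 3: L[2][2] = √(1) = 1.

L[2][1] = 3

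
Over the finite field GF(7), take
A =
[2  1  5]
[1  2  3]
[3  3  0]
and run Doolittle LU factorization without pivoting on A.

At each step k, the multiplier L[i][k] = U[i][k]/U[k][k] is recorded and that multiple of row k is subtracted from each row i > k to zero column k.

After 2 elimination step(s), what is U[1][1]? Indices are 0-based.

U[1][1] = 5

[col 0] pivot 2
  R1 -= 4*R0 → (0, 5, 4)  (L[1][0] := 4)
  R2 -= 5*R0 → (0, 5, 3)  (L[2][0] := 5)
[col 1] pivot 5
  R2 -= 1*R1 → (0, 0, 6)  (L[2][1] := 1)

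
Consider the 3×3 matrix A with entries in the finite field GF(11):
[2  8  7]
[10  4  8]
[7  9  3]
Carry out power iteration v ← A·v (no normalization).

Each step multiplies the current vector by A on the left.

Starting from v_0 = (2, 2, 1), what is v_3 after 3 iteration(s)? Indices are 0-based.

v_3 = (8, 5, 10)

v_0 = (2, 2, 1).
v_1 = A·v_0 = (5, 3, 2).
v_2 = A·v_1 = (4, 1, 2).
v_3 = A·v_2 = (8, 5, 10).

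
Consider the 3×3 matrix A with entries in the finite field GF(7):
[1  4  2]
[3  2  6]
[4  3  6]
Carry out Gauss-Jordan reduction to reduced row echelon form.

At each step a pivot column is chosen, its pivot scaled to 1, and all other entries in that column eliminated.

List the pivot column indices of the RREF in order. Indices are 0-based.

pivot columns: 0, 1, 2

pivot(0,0)=1: scale R0 → (1, 4, 2)
  clear (1,0): R1 −= (3)R0 → (0, 4, 0)
  clear (2,0): R2 −= (4)R0 → (0, 1, 5)
pivot(1,1)=4: scale R1 → (0, 1, 0)
  clear (0,1): R0 −= (4)R1 → (1, 0, 2)
  clear (2,1): R2 −= (1)R1 → (0, 0, 5)
pivot(2,2)=5: scale R2 → (0, 0, 1)
  clear (0,2): R0 −= (2)R2 → (1, 0, 0)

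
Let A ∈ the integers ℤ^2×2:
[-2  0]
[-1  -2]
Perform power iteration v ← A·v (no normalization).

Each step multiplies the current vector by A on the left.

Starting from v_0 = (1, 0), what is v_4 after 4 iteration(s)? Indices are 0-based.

v_0 = (1, 0).
v_1 = A·v_0 = (-2, -1).
v_2 = A·v_1 = (4, 4).
v_3 = A·v_2 = (-8, -12).
v_4 = A·v_3 = (16, 32).

v_4 = (16, 32)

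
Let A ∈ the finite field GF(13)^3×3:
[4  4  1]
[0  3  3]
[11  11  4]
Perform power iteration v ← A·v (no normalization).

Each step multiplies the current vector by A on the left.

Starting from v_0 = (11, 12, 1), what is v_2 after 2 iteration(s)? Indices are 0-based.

v_2 = (5, 4, 10)

v_0 = (11, 12, 1).
v_1 = A·v_0 = (2, 0, 10).
v_2 = A·v_1 = (5, 4, 10).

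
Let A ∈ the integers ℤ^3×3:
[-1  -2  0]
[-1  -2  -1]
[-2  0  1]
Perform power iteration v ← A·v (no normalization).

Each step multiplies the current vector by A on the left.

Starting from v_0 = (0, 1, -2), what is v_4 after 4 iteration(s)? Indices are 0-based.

v_0 = (0, 1, -2).
v_1 = A·v_0 = (-2, 0, -2).
v_2 = A·v_1 = (2, 4, 2).
v_3 = A·v_2 = (-10, -12, -2).
v_4 = A·v_3 = (34, 36, 18).

v_4 = (34, 36, 18)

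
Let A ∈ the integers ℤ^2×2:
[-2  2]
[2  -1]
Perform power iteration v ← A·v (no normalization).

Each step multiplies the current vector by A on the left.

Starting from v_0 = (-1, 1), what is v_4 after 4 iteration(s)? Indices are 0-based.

v_4 = (-178, 139)

v_0 = (-1, 1).
v_1 = A·v_0 = (4, -3).
v_2 = A·v_1 = (-14, 11).
v_3 = A·v_2 = (50, -39).
v_4 = A·v_3 = (-178, 139).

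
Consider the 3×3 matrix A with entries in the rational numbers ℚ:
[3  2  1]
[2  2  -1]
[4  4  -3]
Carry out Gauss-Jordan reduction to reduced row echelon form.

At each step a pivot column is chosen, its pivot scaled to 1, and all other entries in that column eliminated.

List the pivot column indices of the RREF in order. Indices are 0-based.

[1] R0 /= 3  ⇒  (1, 2/3, 1/3)
     R1 -= 2·R0  ⇒  (0, 2/3, -5/3)
     R2 -= 4·R0  ⇒  (0, 4/3, -13/3)
[2] R1 /= 2/3  ⇒  (0, 1, -5/2)
     R0 -= 2/3·R1  ⇒  (1, 0, 2)
     R2 -= 4/3·R1  ⇒  (0, 0, -1)
[3] R2 /= -1  ⇒  (0, 0, 1)
     R0 -= 2·R2  ⇒  (1, 0, 0)
     R1 -= -5/2·R2  ⇒  (0, 1, 0)

pivot columns: 0, 1, 2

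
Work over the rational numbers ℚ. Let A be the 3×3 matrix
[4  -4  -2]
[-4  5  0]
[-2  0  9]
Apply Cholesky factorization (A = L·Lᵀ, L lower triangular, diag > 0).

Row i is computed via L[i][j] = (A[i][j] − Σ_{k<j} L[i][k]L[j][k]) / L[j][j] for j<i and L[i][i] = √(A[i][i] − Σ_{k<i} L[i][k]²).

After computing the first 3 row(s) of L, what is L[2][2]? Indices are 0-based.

Step 1: L[0][0] = √(4) = 2.
  L[1][0] = (-4) / L[0][0] = -2.
Step 2: L[1][1] = √(1) = 1.
  L[2][0] = (-2) / L[0][0] = -1.
  L[2][1] = (-2) / L[1][1] = -2.
Step 3: L[2][2] = √(4) = 2.

L[2][2] = 2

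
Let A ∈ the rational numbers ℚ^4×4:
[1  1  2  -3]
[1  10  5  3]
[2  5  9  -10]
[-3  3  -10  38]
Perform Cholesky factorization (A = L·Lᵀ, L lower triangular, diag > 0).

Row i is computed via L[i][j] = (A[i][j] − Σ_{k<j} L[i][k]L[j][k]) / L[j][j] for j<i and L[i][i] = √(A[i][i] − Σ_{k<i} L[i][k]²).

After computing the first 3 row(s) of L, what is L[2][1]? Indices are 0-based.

Step 1: L[0][0] = √(1) = 1.
  L[1][0] = (1) / L[0][0] = 1.
Step 2: L[1][1] = √(9) = 3.
  L[2][0] = (2) / L[0][0] = 2.
  L[2][1] = (3) / L[1][1] = 1.
Step 3: L[2][2] = √(4) = 2.

L[2][1] = 1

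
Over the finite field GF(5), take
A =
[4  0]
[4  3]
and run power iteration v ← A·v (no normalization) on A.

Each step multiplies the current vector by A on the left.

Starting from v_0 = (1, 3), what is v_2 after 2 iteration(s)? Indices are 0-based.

v_0 = (1, 3).
v_1 = A·v_0 = (4, 3).
v_2 = A·v_1 = (1, 0).

v_2 = (1, 0)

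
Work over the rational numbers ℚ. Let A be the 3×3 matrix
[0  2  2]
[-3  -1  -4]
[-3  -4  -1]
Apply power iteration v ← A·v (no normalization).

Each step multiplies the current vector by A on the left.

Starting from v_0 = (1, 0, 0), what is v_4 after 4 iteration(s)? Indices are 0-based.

v_4 = (-156, 15, 15)

v_0 = (1, 0, 0).
v_1 = A·v_0 = (0, -3, -3).
v_2 = A·v_1 = (-12, 15, 15).
v_3 = A·v_2 = (60, -39, -39).
v_4 = A·v_3 = (-156, 15, 15).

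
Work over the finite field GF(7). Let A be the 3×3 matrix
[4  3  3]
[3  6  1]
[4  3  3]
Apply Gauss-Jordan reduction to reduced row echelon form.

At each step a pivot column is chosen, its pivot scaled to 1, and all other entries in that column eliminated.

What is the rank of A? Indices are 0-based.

rank = 2

pivot(0,0)=4: scale R0 → (1, 6, 6)
  clear (1,0): R1 −= (3)R0 → (0, 2, 4)
  clear (2,0): R2 −= (4)R0 → (0, 0, 0)
pivot(1,1)=2: scale R1 → (0, 1, 2)
  clear (0,1): R0 −= (6)R1 → (1, 0, 1)
col 2: no nonzero at/below row 2; advance.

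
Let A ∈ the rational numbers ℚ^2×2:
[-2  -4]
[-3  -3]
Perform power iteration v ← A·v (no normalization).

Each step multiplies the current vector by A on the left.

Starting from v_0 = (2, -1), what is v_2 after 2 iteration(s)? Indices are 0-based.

v_2 = (12, 9)

v_0 = (2, -1).
v_1 = A·v_0 = (0, -3).
v_2 = A·v_1 = (12, 9).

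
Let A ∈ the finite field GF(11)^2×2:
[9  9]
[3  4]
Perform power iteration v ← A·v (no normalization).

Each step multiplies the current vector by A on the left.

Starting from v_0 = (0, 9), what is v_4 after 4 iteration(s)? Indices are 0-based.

v_0 = (0, 9).
v_1 = A·v_0 = (4, 3).
v_2 = A·v_1 = (8, 2).
v_3 = A·v_2 = (2, 10).
v_4 = A·v_3 = (9, 2).

v_4 = (9, 2)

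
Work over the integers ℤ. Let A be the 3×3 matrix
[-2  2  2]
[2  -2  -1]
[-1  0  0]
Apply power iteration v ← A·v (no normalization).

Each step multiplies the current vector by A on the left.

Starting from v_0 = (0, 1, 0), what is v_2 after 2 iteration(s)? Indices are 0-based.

v_0 = (0, 1, 0).
v_1 = A·v_0 = (2, -2, 0).
v_2 = A·v_1 = (-8, 8, -2).

v_2 = (-8, 8, -2)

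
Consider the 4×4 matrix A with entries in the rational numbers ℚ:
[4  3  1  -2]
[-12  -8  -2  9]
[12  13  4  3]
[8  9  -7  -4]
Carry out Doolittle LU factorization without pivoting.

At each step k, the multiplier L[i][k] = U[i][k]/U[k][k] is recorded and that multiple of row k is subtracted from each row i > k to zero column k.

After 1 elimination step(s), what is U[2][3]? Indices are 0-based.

U[2][3] = 9

[col 0] pivot 4
  R1 -= -3*R0 → (0, 1, 1, 3)  (L[1][0] := -3)
  R2 -= 3*R0 → (0, 4, 1, 9)  (L[2][0] := 3)
  R3 -= 2*R0 → (0, 3, -9, 0)  (L[3][0] := 2)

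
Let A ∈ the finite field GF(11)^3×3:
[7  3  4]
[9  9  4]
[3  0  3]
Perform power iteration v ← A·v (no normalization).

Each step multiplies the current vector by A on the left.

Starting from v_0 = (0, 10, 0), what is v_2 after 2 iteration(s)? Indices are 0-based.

v_0 = (0, 10, 0).
v_1 = A·v_0 = (8, 2, 0).
v_2 = A·v_1 = (7, 2, 2).

v_2 = (7, 2, 2)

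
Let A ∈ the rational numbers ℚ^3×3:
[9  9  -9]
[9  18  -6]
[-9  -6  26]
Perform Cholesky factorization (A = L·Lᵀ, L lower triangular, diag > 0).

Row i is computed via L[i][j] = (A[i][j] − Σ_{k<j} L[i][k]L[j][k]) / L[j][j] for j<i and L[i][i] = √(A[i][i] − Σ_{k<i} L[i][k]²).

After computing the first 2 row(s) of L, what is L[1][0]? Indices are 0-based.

Step 1: L[0][0] = √(9) = 3.
  L[1][0] = (9) / L[0][0] = 3.
Step 2: L[1][1] = √(9) = 3.

L[1][0] = 3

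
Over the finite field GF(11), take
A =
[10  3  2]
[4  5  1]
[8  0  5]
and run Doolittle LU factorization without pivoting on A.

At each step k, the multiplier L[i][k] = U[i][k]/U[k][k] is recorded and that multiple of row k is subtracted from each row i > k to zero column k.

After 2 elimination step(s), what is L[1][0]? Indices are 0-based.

L[1][0] = 7

[col 0] pivot 10
  R1 -= 7*R0 → (0, 6, 9)  (L[1][0] := 7)
  R2 -= 3*R0 → (0, 2, 10)  (L[2][0] := 3)
[col 1] pivot 6
  R2 -= 4*R1 → (0, 0, 7)  (L[2][1] := 4)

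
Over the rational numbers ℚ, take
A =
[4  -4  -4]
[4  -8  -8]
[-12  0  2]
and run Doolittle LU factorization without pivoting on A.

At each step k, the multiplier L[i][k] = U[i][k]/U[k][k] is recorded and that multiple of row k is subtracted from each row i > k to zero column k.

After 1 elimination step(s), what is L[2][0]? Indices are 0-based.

k=0: U[0][0]=4
  eliminate (1,0): mult=1, new row 1: (0, -4, -4); set L[1][0]=1
  eliminate (2,0): mult=-3, new row 2: (0, -12, -10); set L[2][0]=-3

L[2][0] = -3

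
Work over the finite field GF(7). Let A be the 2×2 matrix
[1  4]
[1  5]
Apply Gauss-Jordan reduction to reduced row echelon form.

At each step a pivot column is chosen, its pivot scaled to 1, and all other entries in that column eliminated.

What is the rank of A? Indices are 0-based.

rank = 2

pivot(0,0)=1: scale R0 → (1, 4)
  clear (1,0): R1 −= (1)R0 → (0, 1)
pivot(1,1)=1: scale R1 → (0, 1)
  clear (0,1): R0 −= (4)R1 → (1, 0)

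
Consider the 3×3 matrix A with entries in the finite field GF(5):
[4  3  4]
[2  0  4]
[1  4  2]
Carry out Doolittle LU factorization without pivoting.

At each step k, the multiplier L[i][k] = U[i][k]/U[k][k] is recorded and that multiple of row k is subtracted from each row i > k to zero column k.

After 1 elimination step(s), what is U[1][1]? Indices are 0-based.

k=0: U[0][0]=4
  eliminate (1,0): mult=3, new row 1: (0, 1, 2); set L[1][0]=3
  eliminate (2,0): mult=4, new row 2: (0, 2, 1); set L[2][0]=4

U[1][1] = 1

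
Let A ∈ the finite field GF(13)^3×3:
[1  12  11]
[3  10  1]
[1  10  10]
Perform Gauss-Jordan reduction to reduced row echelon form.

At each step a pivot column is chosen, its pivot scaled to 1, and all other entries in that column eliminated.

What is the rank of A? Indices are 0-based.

rank = 3

[1] R0 /= 1  ⇒  (1, 12, 11)
     R1 -= 3·R0  ⇒  (0, 0, 7)
     R2 -= 1·R0  ⇒  (0, 11, 12)
[2] R1 <-> R2
[2] R1 /= 11  ⇒  (0, 1, 7)
     R0 -= 12·R1  ⇒  (1, 0, 5)
[3] R2 /= 7  ⇒  (0, 0, 1)
     R0 -= 5·R2  ⇒  (1, 0, 0)
     R1 -= 7·R2  ⇒  (0, 1, 0)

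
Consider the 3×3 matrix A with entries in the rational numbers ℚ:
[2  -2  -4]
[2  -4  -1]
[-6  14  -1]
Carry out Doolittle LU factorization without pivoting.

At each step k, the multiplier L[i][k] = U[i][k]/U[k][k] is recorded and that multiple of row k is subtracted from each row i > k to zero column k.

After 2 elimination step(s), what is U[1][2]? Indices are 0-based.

k=0: U[0][0]=2
  eliminate (1,0): mult=1, new row 1: (0, -2, 3); set L[1][0]=1
  eliminate (2,0): mult=-3, new row 2: (0, 8, -13); set L[2][0]=-3
k=1: U[1][1]=-2
  eliminate (2,1): mult=-4, new row 2: (0, 0, -1); set L[2][1]=-4

U[1][2] = 3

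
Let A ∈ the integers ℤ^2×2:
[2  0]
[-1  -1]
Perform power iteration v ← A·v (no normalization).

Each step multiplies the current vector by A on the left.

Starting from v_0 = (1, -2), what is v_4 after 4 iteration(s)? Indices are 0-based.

v_0 = (1, -2).
v_1 = A·v_0 = (2, 1).
v_2 = A·v_1 = (4, -3).
v_3 = A·v_2 = (8, -1).
v_4 = A·v_3 = (16, -7).

v_4 = (16, -7)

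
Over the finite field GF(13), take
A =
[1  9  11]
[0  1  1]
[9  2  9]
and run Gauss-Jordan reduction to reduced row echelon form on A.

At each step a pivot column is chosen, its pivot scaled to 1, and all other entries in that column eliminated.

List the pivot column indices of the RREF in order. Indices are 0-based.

pivot(0,0)=1: scale R0 → (1, 9, 11)
  clear (2,0): R2 −= (9)R0 → (0, 12, 1)
pivot(1,1)=1: scale R1 → (0, 1, 1)
  clear (0,1): R0 −= (9)R1 → (1, 0, 2)
  clear (2,1): R2 −= (12)R1 → (0, 0, 2)
pivot(2,2)=2: scale R2 → (0, 0, 1)
  clear (0,2): R0 −= (2)R2 → (1, 0, 0)
  clear (1,2): R1 −= (1)R2 → (0, 1, 0)

pivot columns: 0, 1, 2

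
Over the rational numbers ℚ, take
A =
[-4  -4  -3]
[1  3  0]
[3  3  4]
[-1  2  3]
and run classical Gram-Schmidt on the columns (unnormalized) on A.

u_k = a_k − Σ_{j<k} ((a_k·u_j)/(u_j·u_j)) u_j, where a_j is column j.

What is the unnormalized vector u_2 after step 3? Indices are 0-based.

Step 1: u_0 = a_0 = (-4, 1, 3, -1).
Step 2: u_1 = a_1 − (26/27)·u_0 = (-4/27, 55/27, 1/9, 80/27).
Step 3: u_2 = a_2 − (7/9)·u_0 − (132/175)·u_1 = (39/175, -81/35, 277/175, 54/35).

u_2 = (39/175, -81/35, 277/175, 54/35)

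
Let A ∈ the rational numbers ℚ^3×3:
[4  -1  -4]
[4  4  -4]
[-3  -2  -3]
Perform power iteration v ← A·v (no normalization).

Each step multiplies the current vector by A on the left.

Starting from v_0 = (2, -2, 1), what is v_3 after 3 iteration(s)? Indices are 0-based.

v_0 = (2, -2, 1).
v_1 = A·v_0 = (6, -4, -5).
v_2 = A·v_1 = (48, 28, 5).
v_3 = A·v_2 = (144, 284, -215).

v_3 = (144, 284, -215)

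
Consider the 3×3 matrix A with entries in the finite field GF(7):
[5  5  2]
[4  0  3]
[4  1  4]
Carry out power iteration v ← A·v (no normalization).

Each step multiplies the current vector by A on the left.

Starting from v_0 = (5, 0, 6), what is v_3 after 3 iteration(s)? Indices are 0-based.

v_3 = (1, 5, 3)

v_0 = (5, 0, 6).
v_1 = A·v_0 = (2, 3, 2).
v_2 = A·v_1 = (1, 0, 5).
v_3 = A·v_2 = (1, 5, 3).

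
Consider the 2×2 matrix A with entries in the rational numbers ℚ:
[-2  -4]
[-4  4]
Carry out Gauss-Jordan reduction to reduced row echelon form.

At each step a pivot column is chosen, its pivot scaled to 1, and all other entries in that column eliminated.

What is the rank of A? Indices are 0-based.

rank = 2

[1] R0 /= -2  ⇒  (1, 2)
     R1 -= -4·R0  ⇒  (0, 12)
[2] R1 /= 12  ⇒  (0, 1)
     R0 -= 2·R1  ⇒  (1, 0)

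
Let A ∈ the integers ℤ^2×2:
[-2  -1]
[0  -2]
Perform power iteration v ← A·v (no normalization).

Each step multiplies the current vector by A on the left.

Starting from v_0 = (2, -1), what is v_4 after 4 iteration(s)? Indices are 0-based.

v_4 = (0, -16)

v_0 = (2, -1).
v_1 = A·v_0 = (-3, 2).
v_2 = A·v_1 = (4, -4).
v_3 = A·v_2 = (-4, 8).
v_4 = A·v_3 = (0, -16).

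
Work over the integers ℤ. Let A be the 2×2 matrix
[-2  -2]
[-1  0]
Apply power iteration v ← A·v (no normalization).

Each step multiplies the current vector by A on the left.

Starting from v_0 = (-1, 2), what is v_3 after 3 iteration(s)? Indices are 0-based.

v_0 = (-1, 2).
v_1 = A·v_0 = (-2, 1).
v_2 = A·v_1 = (2, 2).
v_3 = A·v_2 = (-8, -2).

v_3 = (-8, -2)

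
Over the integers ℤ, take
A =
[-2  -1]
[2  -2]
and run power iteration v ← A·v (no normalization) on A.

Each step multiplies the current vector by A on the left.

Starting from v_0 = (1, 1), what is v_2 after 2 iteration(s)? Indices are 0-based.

v_0 = (1, 1).
v_1 = A·v_0 = (-3, 0).
v_2 = A·v_1 = (6, -6).

v_2 = (6, -6)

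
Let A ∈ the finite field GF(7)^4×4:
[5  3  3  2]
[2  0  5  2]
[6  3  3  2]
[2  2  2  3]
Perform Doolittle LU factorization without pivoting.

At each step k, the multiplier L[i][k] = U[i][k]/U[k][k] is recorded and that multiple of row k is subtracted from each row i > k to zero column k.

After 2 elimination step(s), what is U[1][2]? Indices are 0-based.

U[1][2] = 1

Step 1: pivot at (0,0) is 5.
  row1 ← row1 − (6)·row0  ⇒  L[1][0]=6, U row1=(0, 3, 1, 4)
  row2 ← row2 − (4)·row0  ⇒  L[2][0]=4, U row2=(0, 5, 5, 1)
  row3 ← row3 − (6)·row0  ⇒  L[3][0]=6, U row3=(0, 5, 5, 5)
Step 2: pivot at (1,1) is 3.
  row2 ← row2 − (4)·row1  ⇒  L[2][1]=4, U row2=(0, 0, 1, 6)
  row3 ← row3 − (4)·row1  ⇒  L[3][1]=4, U row3=(0, 0, 1, 3)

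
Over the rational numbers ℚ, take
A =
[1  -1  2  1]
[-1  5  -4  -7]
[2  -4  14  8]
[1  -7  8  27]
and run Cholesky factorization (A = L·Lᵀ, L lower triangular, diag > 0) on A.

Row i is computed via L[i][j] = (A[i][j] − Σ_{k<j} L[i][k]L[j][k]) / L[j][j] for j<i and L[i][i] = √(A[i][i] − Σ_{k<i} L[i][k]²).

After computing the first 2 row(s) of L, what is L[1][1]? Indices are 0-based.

Step 1: L[0][0] = √(1) = 1.
  L[1][0] = (-1) / L[0][0] = -1.
Step 2: L[1][1] = √(4) = 2.

L[1][1] = 2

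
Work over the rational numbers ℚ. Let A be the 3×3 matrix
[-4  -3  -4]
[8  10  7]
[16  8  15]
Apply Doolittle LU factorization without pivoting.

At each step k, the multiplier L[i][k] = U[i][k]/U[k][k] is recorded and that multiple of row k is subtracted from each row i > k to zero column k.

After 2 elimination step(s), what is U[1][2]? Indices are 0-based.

U[1][2] = -1

Step 1: pivot at (0,0) is -4.
  row1 ← row1 − (-2)·row0  ⇒  L[1][0]=-2, U row1=(0, 4, -1)
  row2 ← row2 − (-4)·row0  ⇒  L[2][0]=-4, U row2=(0, -4, -1)
Step 2: pivot at (1,1) is 4.
  row2 ← row2 − (-1)·row1  ⇒  L[2][1]=-1, U row2=(0, 0, -2)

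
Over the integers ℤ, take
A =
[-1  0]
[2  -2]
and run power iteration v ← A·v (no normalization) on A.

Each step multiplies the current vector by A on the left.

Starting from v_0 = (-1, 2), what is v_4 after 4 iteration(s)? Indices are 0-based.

v_4 = (-1, 62)

v_0 = (-1, 2).
v_1 = A·v_0 = (1, -6).
v_2 = A·v_1 = (-1, 14).
v_3 = A·v_2 = (1, -30).
v_4 = A·v_3 = (-1, 62).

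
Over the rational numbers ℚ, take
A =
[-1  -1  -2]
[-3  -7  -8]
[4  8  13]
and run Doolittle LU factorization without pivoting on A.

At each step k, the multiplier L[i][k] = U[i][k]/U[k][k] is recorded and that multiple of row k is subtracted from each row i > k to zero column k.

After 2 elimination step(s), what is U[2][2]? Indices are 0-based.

U[2][2] = 3

[col 0] pivot -1
  R1 -= 3*R0 → (0, -4, -2)  (L[1][0] := 3)
  R2 -= -4*R0 → (0, 4, 5)  (L[2][0] := -4)
[col 1] pivot -4
  R2 -= -1*R1 → (0, 0, 3)  (L[2][1] := -1)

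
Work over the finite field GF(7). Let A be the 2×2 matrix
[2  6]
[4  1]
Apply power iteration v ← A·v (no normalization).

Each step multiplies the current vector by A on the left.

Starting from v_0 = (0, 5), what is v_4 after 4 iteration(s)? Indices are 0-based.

v_4 = (3, 5)

v_0 = (0, 5).
v_1 = A·v_0 = (2, 5).
v_2 = A·v_1 = (6, 6).
v_3 = A·v_2 = (6, 2).
v_4 = A·v_3 = (3, 5).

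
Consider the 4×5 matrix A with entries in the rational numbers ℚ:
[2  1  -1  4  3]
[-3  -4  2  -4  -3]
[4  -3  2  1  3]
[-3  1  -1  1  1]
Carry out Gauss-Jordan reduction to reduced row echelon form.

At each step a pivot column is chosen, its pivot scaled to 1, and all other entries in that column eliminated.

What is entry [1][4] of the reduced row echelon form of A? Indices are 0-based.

[1] R0 /= 2  ⇒  (1, 1/2, -1/2, 2, 3/2)
     R1 -= -3·R0  ⇒  (0, -5/2, 1/2, 2, 3/2)
     R2 -= 4·R0  ⇒  (0, -5, 4, -7, -3)
     R3 -= -3·R0  ⇒  (0, 5/2, -5/2, 7, 11/2)
[2] R1 /= -5/2  ⇒  (0, 1, -1/5, -4/5, -3/5)
     R0 -= 1/2·R1  ⇒  (1, 0, -2/5, 12/5, 9/5)
     R2 -= -5·R1  ⇒  (0, 0, 3, -11, -6)
     R3 -= 5/2·R1  ⇒  (0, 0, -2, 9, 7)
[3] R2 /= 3  ⇒  (0, 0, 1, -11/3, -2)
     R0 -= -2/5·R2  ⇒  (1, 0, 0, 14/15, 1)
     R1 -= -1/5·R2  ⇒  (0, 1, 0, -23/15, -1)
     R3 -= -2·R2  ⇒  (0, 0, 0, 5/3, 3)
[4] R3 /= 5/3  ⇒  (0, 0, 0, 1, 9/5)
     R0 -= 14/15·R3  ⇒  (1, 0, 0, 0, -17/25)
     R1 -= -23/15·R3  ⇒  (0, 1, 0, 0, 44/25)
     R2 -= -11/3·R3  ⇒  (0, 0, 1, 0, 23/5)

M[1][4] = 44/25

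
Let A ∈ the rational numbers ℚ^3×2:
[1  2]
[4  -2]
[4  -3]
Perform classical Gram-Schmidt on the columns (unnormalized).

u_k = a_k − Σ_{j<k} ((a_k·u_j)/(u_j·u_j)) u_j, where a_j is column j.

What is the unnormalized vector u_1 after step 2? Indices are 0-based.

Step 1: u_0 = a_0 = (1, 4, 4).
Step 2: u_1 = a_1 − (-6/11)·u_0 = (28/11, 2/11, -9/11).

u_1 = (28/11, 2/11, -9/11)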